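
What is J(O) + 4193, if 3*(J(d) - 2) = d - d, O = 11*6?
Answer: 4195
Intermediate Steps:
O = 66
J(d) = 2 (J(d) = 2 + (d - d)/3 = 2 + (⅓)*0 = 2 + 0 = 2)
J(O) + 4193 = 2 + 4193 = 4195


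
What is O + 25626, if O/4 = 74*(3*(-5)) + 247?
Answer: 22174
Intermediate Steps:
O = -3452 (O = 4*(74*(3*(-5)) + 247) = 4*(74*(-15) + 247) = 4*(-1110 + 247) = 4*(-863) = -3452)
O + 25626 = -3452 + 25626 = 22174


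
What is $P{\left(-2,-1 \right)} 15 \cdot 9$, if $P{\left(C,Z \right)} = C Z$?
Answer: $270$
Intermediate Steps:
$P{\left(-2,-1 \right)} 15 \cdot 9 = \left(-2\right) \left(-1\right) 15 \cdot 9 = 2 \cdot 15 \cdot 9 = 30 \cdot 9 = 270$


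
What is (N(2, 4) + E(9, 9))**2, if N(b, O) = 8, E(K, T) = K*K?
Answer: 7921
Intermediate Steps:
E(K, T) = K**2
(N(2, 4) + E(9, 9))**2 = (8 + 9**2)**2 = (8 + 81)**2 = 89**2 = 7921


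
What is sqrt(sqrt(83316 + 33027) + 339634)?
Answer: sqrt(339634 + 3*sqrt(12927)) ≈ 583.07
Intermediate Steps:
sqrt(sqrt(83316 + 33027) + 339634) = sqrt(sqrt(116343) + 339634) = sqrt(3*sqrt(12927) + 339634) = sqrt(339634 + 3*sqrt(12927))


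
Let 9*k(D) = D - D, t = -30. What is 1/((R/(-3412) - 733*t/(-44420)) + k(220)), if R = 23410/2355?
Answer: -892315623/444338099 ≈ -2.0082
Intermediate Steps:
R = 4682/471 (R = 23410*(1/2355) = 4682/471 ≈ 9.9406)
k(D) = 0 (k(D) = (D - D)/9 = (⅑)*0 = 0)
1/((R/(-3412) - 733*t/(-44420)) + k(220)) = 1/(((4682/471)/(-3412) - 733*(-30)/(-44420)) + 0) = 1/(((4682/471)*(-1/3412) + 21990*(-1/44420)) + 0) = 1/((-2341/803526 - 2199/4442) + 0) = 1/(-444338099/892315623 + 0) = 1/(-444338099/892315623) = -892315623/444338099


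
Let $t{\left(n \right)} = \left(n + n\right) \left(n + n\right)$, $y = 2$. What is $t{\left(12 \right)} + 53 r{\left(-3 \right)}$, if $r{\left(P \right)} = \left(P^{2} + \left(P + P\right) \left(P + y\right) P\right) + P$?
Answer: $-60$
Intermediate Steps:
$r{\left(P \right)} = P + P^{2} + 2 P^{2} \left(2 + P\right)$ ($r{\left(P \right)} = \left(P^{2} + \left(P + P\right) \left(P + 2\right) P\right) + P = \left(P^{2} + 2 P \left(2 + P\right) P\right) + P = \left(P^{2} + 2 P^{2} \left(2 + P\right)\right) + P = P + P^{2} + 2 P^{2} \left(2 + P\right)$)
$t{\left(n \right)} = 4 n^{2}$ ($t{\left(n \right)} = 2 n 2 n = 4 n^{2}$)
$t{\left(12 \right)} + 53 r{\left(-3 \right)} = 4 \cdot 12^{2} + 53 \left(- 3 \left(1 + 2 \left(-3\right)^{2} + 5 \left(-3\right)\right)\right) = 4 \cdot 144 + 53 \left(- 3 \left(1 + 2 \cdot 9 - 15\right)\right) = 576 + 53 \left(- 3 \left(1 + 18 - 15\right)\right) = 576 + 53 \left(\left(-3\right) 4\right) = 576 + 53 \left(-12\right) = 576 - 636 = -60$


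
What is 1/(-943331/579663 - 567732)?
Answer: -579663/329094177647 ≈ -1.7614e-6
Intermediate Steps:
1/(-943331/579663 - 567732) = 1/(-329094177647/579663) = -579663/329094177647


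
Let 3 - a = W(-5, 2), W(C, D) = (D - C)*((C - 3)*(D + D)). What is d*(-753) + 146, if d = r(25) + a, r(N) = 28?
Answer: -191869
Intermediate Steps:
W(C, D) = 2*D*(-3 + C)*(D - C) (W(C, D) = (D - C)*((-3 + C)*(2*D)) = (D - C)*(2*D*(-3 + C)) = 2*D*(-3 + C)*(D - C))
a = 227 (a = 3 - 2*2*(-1*(-5)² - 3*2 + 3*(-5) - 5*2) = 3 - 2*2*(-1*25 - 6 - 15 - 10) = 3 - 2*2*(-25 - 6 - 15 - 10) = 3 - 2*2*(-56) = 3 - 1*(-224) = 3 + 224 = 227)
d = 255 (d = 28 + 227 = 255)
d*(-753) + 146 = 255*(-753) + 146 = -192015 + 146 = -191869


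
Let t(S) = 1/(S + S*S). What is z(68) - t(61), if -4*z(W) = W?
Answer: -64295/3782 ≈ -17.000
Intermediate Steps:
t(S) = 1/(S + S**2)
z(W) = -W/4
z(68) - t(61) = -1/4*68 - 1/(61*(1 + 61)) = -17 - 1/(61*62) = -17 - 1*1/3782 = -17 - 1/3782 = -64295/3782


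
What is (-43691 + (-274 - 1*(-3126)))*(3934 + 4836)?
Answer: -358158030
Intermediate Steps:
(-43691 + (-274 - 1*(-3126)))*(3934 + 4836) = (-43691 + (-274 + 3126))*8770 = (-43691 + 2852)*8770 = -40839*8770 = -358158030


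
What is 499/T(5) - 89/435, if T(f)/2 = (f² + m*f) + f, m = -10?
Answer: -8825/696 ≈ -12.680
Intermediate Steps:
T(f) = -18*f + 2*f² (T(f) = 2*((f² - 10*f) + f) = 2*(f² - 9*f) = -18*f + 2*f²)
499/T(5) - 89/435 = 499/((2*5*(-9 + 5))) - 89/435 = 499/((2*5*(-4))) - 89*1/435 = 499/(-40) - 89/435 = 499*(-1/40) - 89/435 = -499/40 - 89/435 = -8825/696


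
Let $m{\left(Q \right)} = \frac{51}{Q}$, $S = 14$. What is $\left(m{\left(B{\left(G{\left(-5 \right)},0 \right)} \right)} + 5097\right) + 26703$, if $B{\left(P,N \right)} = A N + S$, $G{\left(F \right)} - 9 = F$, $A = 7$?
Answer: $\frac{445251}{14} \approx 31804.0$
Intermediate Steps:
$G{\left(F \right)} = 9 + F$
$B{\left(P,N \right)} = 14 + 7 N$ ($B{\left(P,N \right)} = 7 N + 14 = 14 + 7 N$)
$\left(m{\left(B{\left(G{\left(-5 \right)},0 \right)} \right)} + 5097\right) + 26703 = \left(\frac{51}{14 + 7 \cdot 0} + 5097\right) + 26703 = \left(\frac{51}{14 + 0} + 5097\right) + 26703 = \left(\frac{51}{14} + 5097\right) + 26703 = \frac{71409}{14} + 26703 = \frac{445251}{14}$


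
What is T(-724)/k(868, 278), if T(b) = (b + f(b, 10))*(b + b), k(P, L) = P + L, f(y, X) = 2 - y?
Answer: -1448/573 ≈ -2.5271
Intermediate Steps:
k(P, L) = L + P
T(b) = 4*b (T(b) = (b + (2 - b))*(b + b) = 2*(2*b) = 4*b)
T(-724)/k(868, 278) = (4*(-724))/(278 + 868) = -2896/1146 = -2896*1/1146 = -1448/573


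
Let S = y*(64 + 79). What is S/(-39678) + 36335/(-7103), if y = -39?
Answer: -467362233/93944278 ≈ -4.9749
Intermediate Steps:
S = -5577 (S = -39*(64 + 79) = -39*143 = -5577)
S/(-39678) + 36335/(-7103) = -5577/(-39678) + 36335/(-7103) = -5577*(-1/39678) + 36335*(-1/7103) = 1859/13226 - 36335/7103 = -467362233/93944278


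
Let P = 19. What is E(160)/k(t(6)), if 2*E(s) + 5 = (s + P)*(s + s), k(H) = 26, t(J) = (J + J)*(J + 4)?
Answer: 57275/52 ≈ 1101.4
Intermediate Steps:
t(J) = 2*J*(4 + J) (t(J) = (2*J)*(4 + J) = 2*J*(4 + J))
E(s) = -5/2 + s*(19 + s) (E(s) = -5/2 + ((s + 19)*(s + s))/2 = -5/2 + ((19 + s)*(2*s))/2 = -5/2 + (2*s*(19 + s))/2 = -5/2 + s*(19 + s))
E(160)/k(t(6)) = (-5/2 + 160² + 19*160)/26 = (-5/2 + 25600 + 3040)*(1/26) = (57275/2)*(1/26) = 57275/52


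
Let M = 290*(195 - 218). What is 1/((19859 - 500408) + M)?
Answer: -1/487219 ≈ -2.0525e-6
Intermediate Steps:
M = -6670 (M = 290*(-23) = -6670)
1/((19859 - 500408) + M) = 1/((19859 - 500408) - 6670) = 1/(-480549 - 6670) = 1/(-487219) = -1/487219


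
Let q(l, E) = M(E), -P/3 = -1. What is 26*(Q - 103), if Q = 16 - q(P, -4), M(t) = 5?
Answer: -2392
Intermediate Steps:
P = 3 (P = -3*(-1) = 3)
q(l, E) = 5
Q = 11 (Q = 16 - 1*5 = 16 - 5 = 11)
26*(Q - 103) = 26*(11 - 103) = 26*(-92) = -2392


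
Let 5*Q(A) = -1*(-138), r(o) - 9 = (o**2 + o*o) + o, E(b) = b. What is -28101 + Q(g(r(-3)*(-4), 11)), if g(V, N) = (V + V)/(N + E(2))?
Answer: -140367/5 ≈ -28073.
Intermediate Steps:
r(o) = 9 + o + 2*o**2 (r(o) = 9 + ((o**2 + o*o) + o) = 9 + ((o**2 + o**2) + o) = 9 + (2*o**2 + o) = 9 + (o + 2*o**2) = 9 + o + 2*o**2)
g(V, N) = 2*V/(2 + N) (g(V, N) = (V + V)/(N + 2) = (2*V)/(2 + N) = 2*V/(2 + N))
Q(A) = 138/5 (Q(A) = (-1*(-138))/5 = (1/5)*138 = 138/5)
-28101 + Q(g(r(-3)*(-4), 11)) = -28101 + 138/5 = -140367/5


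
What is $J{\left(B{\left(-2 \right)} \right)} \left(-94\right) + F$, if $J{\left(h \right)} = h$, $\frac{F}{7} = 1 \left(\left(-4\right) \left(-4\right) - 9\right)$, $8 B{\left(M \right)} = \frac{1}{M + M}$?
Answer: $\frac{831}{16} \approx 51.938$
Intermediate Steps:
$B{\left(M \right)} = \frac{1}{16 M}$ ($B{\left(M \right)} = \frac{1}{8 \left(M + M\right)} = \frac{1}{8 \cdot 2 M} = \frac{\frac{1}{2} \frac{1}{M}}{8} = \frac{1}{16 M}$)
$F = 49$ ($F = 7 \cdot 1 \left(\left(-4\right) \left(-4\right) - 9\right) = 7 \cdot 1 \left(16 - 9\right) = 7 \cdot 1 \cdot 7 = 7 \cdot 7 = 49$)
$J{\left(B{\left(-2 \right)} \right)} \left(-94\right) + F = \frac{1}{16 \left(-2\right)} \left(-94\right) + 49 = \frac{1}{16} \left(- \frac{1}{2}\right) \left(-94\right) + 49 = \left(- \frac{1}{32}\right) \left(-94\right) + 49 = \frac{47}{16} + 49 = \frac{831}{16}$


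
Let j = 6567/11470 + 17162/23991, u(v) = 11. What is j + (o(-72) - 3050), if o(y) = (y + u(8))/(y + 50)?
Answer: -38098716424/12508035 ≈ -3045.9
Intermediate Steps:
j = 354397037/275176770 (j = 6567*(1/11470) + 17162*(1/23991) = 6567/11470 + 17162/23991 = 354397037/275176770 ≈ 1.2879)
o(y) = (11 + y)/(50 + y) (o(y) = (y + 11)/(y + 50) = (11 + y)/(50 + y))
j + (o(-72) - 3050) = 354397037/275176770 + ((11 - 72)/(50 - 72) - 3050) = 354397037/275176770 + (-61/(-22) - 3050) = 354397037/275176770 + (-1/22*(-61) - 3050) = 354397037/275176770 + (61/22 - 3050) = 354397037/275176770 - 67039/22 = -38098716424/12508035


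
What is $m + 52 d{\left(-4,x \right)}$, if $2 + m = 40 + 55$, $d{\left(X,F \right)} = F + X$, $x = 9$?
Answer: $353$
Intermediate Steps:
$m = 93$ ($m = -2 + \left(40 + 55\right) = -2 + 95 = 93$)
$m + 52 d{\left(-4,x \right)} = 93 + 52 \left(9 - 4\right) = 93 + 52 \cdot 5 = 93 + 260 = 353$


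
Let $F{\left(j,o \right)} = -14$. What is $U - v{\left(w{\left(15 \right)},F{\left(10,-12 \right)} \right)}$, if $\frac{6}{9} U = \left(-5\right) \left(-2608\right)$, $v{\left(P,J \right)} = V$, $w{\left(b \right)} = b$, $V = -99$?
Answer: $19659$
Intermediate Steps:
$v{\left(P,J \right)} = -99$
$U = 19560$ ($U = \frac{3 \left(\left(-5\right) \left(-2608\right)\right)}{2} = \frac{3}{2} \cdot 13040 = 19560$)
$U - v{\left(w{\left(15 \right)},F{\left(10,-12 \right)} \right)} = 19560 - -99 = 19560 + 99 = 19659$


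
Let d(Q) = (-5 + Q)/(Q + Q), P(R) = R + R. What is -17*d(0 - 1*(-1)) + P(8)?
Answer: 50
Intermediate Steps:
P(R) = 2*R
d(Q) = (-5 + Q)/(2*Q) (d(Q) = (-5 + Q)/((2*Q)) = (-5 + Q)*(1/(2*Q)) = (-5 + Q)/(2*Q))
-17*d(0 - 1*(-1)) + P(8) = -17*(-5 + (0 - 1*(-1)))/(2*(0 - 1*(-1))) + 2*8 = -17*(-5 + (0 + 1))/(2*(0 + 1)) + 16 = -17*(-5 + 1)/(2*1) + 16 = -17*(-4)/2 + 16 = -17*(-2) + 16 = 34 + 16 = 50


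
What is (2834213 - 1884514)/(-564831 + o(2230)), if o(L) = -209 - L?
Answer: -949699/567270 ≈ -1.6742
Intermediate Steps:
(2834213 - 1884514)/(-564831 + o(2230)) = (2834213 - 1884514)/(-564831 + (-209 - 1*2230)) = 949699/(-564831 + (-209 - 2230)) = 949699/(-564831 - 2439) = 949699/(-567270) = 949699*(-1/567270) = -949699/567270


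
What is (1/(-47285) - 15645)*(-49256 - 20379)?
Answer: 10302830074702/9457 ≈ 1.0894e+9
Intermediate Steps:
(1/(-47285) - 15645)*(-49256 - 20379) = (-1/47285 - 15645)*(-69635) = -739773826/47285*(-69635) = 10302830074702/9457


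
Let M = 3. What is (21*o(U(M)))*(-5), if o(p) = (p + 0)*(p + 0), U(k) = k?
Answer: -945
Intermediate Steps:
o(p) = p² (o(p) = p*p = p²)
(21*o(U(M)))*(-5) = (21*3²)*(-5) = (21*9)*(-5) = 189*(-5) = -945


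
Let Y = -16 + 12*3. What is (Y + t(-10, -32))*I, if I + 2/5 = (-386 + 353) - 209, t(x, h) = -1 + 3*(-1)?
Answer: -19392/5 ≈ -3878.4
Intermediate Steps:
t(x, h) = -4 (t(x, h) = -1 - 3 = -4)
Y = 20 (Y = -16 + 36 = 20)
I = -1212/5 (I = -2/5 + ((-386 + 353) - 209) = -2/5 + (-33 - 209) = -2/5 - 242 = -1212/5 ≈ -242.40)
(Y + t(-10, -32))*I = (20 - 4)*(-1212/5) = 16*(-1212/5) = -19392/5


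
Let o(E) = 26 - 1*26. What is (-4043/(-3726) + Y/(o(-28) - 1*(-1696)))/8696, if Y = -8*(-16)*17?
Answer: 467647/1717268688 ≈ 0.00027232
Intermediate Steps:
o(E) = 0 (o(E) = 26 - 26 = 0)
Y = 2176 (Y = 128*17 = 2176)
(-4043/(-3726) + Y/(o(-28) - 1*(-1696)))/8696 = (-4043/(-3726) + 2176/(0 - 1*(-1696)))/8696 = (-4043*(-1/3726) + 2176/(0 + 1696))*(1/8696) = (4043/3726 + 2176/1696)*(1/8696) = (4043/3726 + 2176*(1/1696))*(1/8696) = (4043/3726 + 68/53)*(1/8696) = (467647/197478)*(1/8696) = 467647/1717268688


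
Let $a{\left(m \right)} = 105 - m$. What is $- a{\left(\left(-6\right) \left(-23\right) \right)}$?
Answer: $33$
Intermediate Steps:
$- a{\left(\left(-6\right) \left(-23\right) \right)} = - (105 - \left(-6\right) \left(-23\right)) = - (105 - 138) = \left(-1\right) \left(-33\right) = 33$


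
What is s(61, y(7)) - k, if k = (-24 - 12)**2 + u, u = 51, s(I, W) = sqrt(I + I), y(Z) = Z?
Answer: -1347 + sqrt(122) ≈ -1336.0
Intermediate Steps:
s(I, W) = sqrt(2)*sqrt(I) (s(I, W) = sqrt(2*I) = sqrt(2)*sqrt(I))
k = 1347 (k = (-24 - 12)**2 + 51 = (-36)**2 + 51 = 1296 + 51 = 1347)
s(61, y(7)) - k = sqrt(2)*sqrt(61) - 1*1347 = sqrt(122) - 1347 = -1347 + sqrt(122)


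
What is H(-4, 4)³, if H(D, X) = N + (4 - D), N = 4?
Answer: 1728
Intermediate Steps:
H(D, X) = 8 - D (H(D, X) = 4 + (4 - D) = 8 - D)
H(-4, 4)³ = (8 - 1*(-4))³ = (8 + 4)³ = 12³ = 1728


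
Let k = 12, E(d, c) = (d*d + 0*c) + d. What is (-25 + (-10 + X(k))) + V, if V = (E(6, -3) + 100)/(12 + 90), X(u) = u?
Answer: -1102/51 ≈ -21.608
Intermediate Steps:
E(d, c) = d + d² (E(d, c) = (d² + 0) + d = d² + d = d + d²)
V = 71/51 (V = (6*(1 + 6) + 100)/(12 + 90) = (6*7 + 100)/102 = (42 + 100)*(1/102) = 142*(1/102) = 71/51 ≈ 1.3922)
(-25 + (-10 + X(k))) + V = (-25 + (-10 + 12)) + 71/51 = (-25 + 2) + 71/51 = -23 + 71/51 = -1102/51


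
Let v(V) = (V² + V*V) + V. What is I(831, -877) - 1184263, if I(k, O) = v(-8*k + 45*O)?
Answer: 4251587162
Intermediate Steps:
v(V) = V + 2*V² (v(V) = (V² + V²) + V = 2*V² + V = V + 2*V²)
I(k, O) = (-8*k + 45*O)*(1 - 16*k + 90*O) (I(k, O) = (-8*k + 45*O)*(1 + 2*(-8*k + 45*O)) = (-8*k + 45*O)*(1 + (-16*k + 90*O)) = (-8*k + 45*O)*(1 - 16*k + 90*O))
I(831, -877) - 1184263 = (-8*831 + 45*(-877))*(1 - 16*831 + 90*(-877)) - 1184263 = (-6648 - 39465)*(1 - 13296 - 78930) - 1184263 = -46113*(-92225) - 1184263 = 4252771425 - 1184263 = 4251587162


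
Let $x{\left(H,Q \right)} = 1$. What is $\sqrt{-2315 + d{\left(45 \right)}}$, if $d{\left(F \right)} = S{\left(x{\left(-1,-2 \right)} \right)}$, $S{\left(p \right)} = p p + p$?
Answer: $3 i \sqrt{257} \approx 48.094 i$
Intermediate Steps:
$S{\left(p \right)} = p + p^{2}$ ($S{\left(p \right)} = p^{2} + p = p + p^{2}$)
$d{\left(F \right)} = 2$ ($d{\left(F \right)} = 1 \left(1 + 1\right) = 1 \cdot 2 = 2$)
$\sqrt{-2315 + d{\left(45 \right)}} = \sqrt{-2315 + 2} = \sqrt{-2313} = 3 i \sqrt{257}$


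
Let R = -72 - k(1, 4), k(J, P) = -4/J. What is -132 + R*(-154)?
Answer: 10340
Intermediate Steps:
R = -68 (R = -72 - (-4)/1 = -72 - (-4) = -72 - 1*(-4) = -72 + 4 = -68)
-132 + R*(-154) = -132 - 68*(-154) = -132 + 10472 = 10340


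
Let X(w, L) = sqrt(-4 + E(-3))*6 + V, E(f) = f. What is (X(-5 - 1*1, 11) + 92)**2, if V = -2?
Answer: 7848 + 1080*I*sqrt(7) ≈ 7848.0 + 2857.4*I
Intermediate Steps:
X(w, L) = -2 + 6*I*sqrt(7) (X(w, L) = sqrt(-4 - 3)*6 - 2 = sqrt(-7)*6 - 2 = (I*sqrt(7))*6 - 2 = 6*I*sqrt(7) - 2 = -2 + 6*I*sqrt(7))
(X(-5 - 1*1, 11) + 92)**2 = ((-2 + 6*I*sqrt(7)) + 92)**2 = (90 + 6*I*sqrt(7))**2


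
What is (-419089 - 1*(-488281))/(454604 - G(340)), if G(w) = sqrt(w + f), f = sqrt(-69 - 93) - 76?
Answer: 69192/(454604 - sqrt(3)*sqrt(88 + 3*I*sqrt(2))) ≈ 0.15221 + 1.3111e-7*I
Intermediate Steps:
f = -76 + 9*I*sqrt(2) (f = sqrt(-162) - 76 = 9*I*sqrt(2) - 76 = -76 + 9*I*sqrt(2) ≈ -76.0 + 12.728*I)
G(w) = sqrt(-76 + w + 9*I*sqrt(2)) (G(w) = sqrt(w + (-76 + 9*I*sqrt(2))) = sqrt(-76 + w + 9*I*sqrt(2)))
(-419089 - 1*(-488281))/(454604 - G(340)) = (-419089 - 1*(-488281))/(454604 - sqrt(-76 + 340 + 9*I*sqrt(2))) = (-419089 + 488281)/(454604 - sqrt(264 + 9*I*sqrt(2))) = 69192/(454604 - sqrt(264 + 9*I*sqrt(2)))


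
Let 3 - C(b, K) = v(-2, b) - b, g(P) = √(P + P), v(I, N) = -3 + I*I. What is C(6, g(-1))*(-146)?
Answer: -1168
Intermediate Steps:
v(I, N) = -3 + I²
g(P) = √2*√P (g(P) = √(2*P) = √2*√P)
C(b, K) = 2 + b (C(b, K) = 3 - ((-3 + (-2)²) - b) = 3 - ((-3 + 4) - b) = 3 - (1 - b) = 3 + (-1 + b) = 2 + b)
C(6, g(-1))*(-146) = (2 + 6)*(-146) = 8*(-146) = -1168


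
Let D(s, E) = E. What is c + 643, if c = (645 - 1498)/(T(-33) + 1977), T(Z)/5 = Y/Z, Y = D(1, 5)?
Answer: 41905739/65216 ≈ 642.57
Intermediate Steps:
Y = 5
T(Z) = 25/Z (T(Z) = 5*(5/Z) = 25/Z)
c = -28149/65216 (c = (645 - 1498)/(25/(-33) + 1977) = -853/(25*(-1/33) + 1977) = -853/(-25/33 + 1977) = -853/65216/33 = -853*33/65216 = -28149/65216 ≈ -0.43163)
c + 643 = -28149/65216 + 643 = 41905739/65216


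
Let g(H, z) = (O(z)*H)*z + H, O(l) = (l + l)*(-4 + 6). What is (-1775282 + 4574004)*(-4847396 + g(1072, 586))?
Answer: 4107504388744728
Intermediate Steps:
O(l) = 4*l (O(l) = (2*l)*2 = 4*l)
g(H, z) = H + 4*H*z² (g(H, z) = ((4*z)*H)*z + H = (4*H*z)*z + H = 4*H*z² + H = H + 4*H*z²)
(-1775282 + 4574004)*(-4847396 + g(1072, 586)) = (-1775282 + 4574004)*(-4847396 + 1072*(1 + 4*586²)) = 2798722*(-4847396 + 1072*(1 + 4*343396)) = 2798722*(-4847396 + 1072*(1 + 1373584)) = 2798722*(-4847396 + 1072*1373585) = 2798722*(-4847396 + 1472483120) = 2798722*1467635724 = 4107504388744728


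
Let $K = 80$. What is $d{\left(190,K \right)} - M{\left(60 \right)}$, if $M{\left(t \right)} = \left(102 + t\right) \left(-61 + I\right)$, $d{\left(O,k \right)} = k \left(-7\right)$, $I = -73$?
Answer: $21148$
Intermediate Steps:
$d{\left(O,k \right)} = - 7 k$
$M{\left(t \right)} = -13668 - 134 t$ ($M{\left(t \right)} = \left(102 + t\right) \left(-61 - 73\right) = \left(102 + t\right) \left(-134\right) = -13668 - 134 t$)
$d{\left(190,K \right)} - M{\left(60 \right)} = \left(-7\right) 80 - \left(-13668 - 8040\right) = -560 - \left(-13668 - 8040\right) = -560 - -21708 = -560 + 21708 = 21148$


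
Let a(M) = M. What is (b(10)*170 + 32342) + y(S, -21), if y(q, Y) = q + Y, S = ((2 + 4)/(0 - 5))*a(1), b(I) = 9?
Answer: 169249/5 ≈ 33850.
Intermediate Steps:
S = -6/5 (S = ((2 + 4)/(0 - 5))*1 = (6/(-5))*1 = (6*(-1/5))*1 = -6/5*1 = -6/5 ≈ -1.2000)
y(q, Y) = Y + q
(b(10)*170 + 32342) + y(S, -21) = (9*170 + 32342) + (-21 - 6/5) = (1530 + 32342) - 111/5 = 33872 - 111/5 = 169249/5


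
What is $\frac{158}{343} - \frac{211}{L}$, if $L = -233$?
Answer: $\frac{109187}{79919} \approx 1.3662$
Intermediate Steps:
$\frac{158}{343} - \frac{211}{L} = \frac{158}{343} - \frac{211}{-233} = 158 \cdot \frac{1}{343} - - \frac{211}{233} = \frac{158}{343} + \frac{211}{233} = \frac{109187}{79919}$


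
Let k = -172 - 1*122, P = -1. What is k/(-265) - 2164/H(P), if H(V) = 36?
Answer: -140719/2385 ≈ -59.002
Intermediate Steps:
k = -294 (k = -172 - 122 = -294)
k/(-265) - 2164/H(P) = -294/(-265) - 2164/36 = -294*(-1/265) - 2164*1/36 = 294/265 - 541/9 = -140719/2385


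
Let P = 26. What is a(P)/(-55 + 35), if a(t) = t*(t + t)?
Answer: -338/5 ≈ -67.600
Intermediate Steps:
a(t) = 2*t**2 (a(t) = t*(2*t) = 2*t**2)
a(P)/(-55 + 35) = (2*26**2)/(-55 + 35) = (2*676)/(-20) = -1/20*1352 = -338/5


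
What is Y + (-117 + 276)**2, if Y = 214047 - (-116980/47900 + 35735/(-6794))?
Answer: 3894381988071/16271630 ≈ 2.3934e+5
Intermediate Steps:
Y = 3483018910041/16271630 (Y = 214047 - (-116980*1/47900 + 35735*(-1/6794)) = 214047 - (-5849/2395 - 35735/6794) = 214047 - 1*(-125323431/16271630) = 214047 + 125323431/16271630 = 3483018910041/16271630 ≈ 2.1405e+5)
Y + (-117 + 276)**2 = 3483018910041/16271630 + (-117 + 276)**2 = 3483018910041/16271630 + 159**2 = 3483018910041/16271630 + 25281 = 3894381988071/16271630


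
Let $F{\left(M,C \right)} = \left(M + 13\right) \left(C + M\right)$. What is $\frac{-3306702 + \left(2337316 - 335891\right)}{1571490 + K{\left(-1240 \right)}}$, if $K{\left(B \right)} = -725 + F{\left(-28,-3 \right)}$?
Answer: $- \frac{1305277}{1571230} \approx -0.83074$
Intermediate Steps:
$F{\left(M,C \right)} = \left(13 + M\right) \left(C + M\right)$
$K{\left(B \right)} = -260$ ($K{\left(B \right)} = -725 + \left(\left(-28\right)^{2} + 13 \left(-3\right) + 13 \left(-28\right) - -84\right) = -725 + \left(784 - 39 - 364 + 84\right) = -725 + 465 = -260$)
$\frac{-3306702 + \left(2337316 - 335891\right)}{1571490 + K{\left(-1240 \right)}} = \frac{-3306702 + \left(2337316 - 335891\right)}{1571490 - 260} = \frac{-3306702 + \left(2337316 - 335891\right)}{1571230} = \left(-3306702 + 2001425\right) \frac{1}{1571230} = \left(-1305277\right) \frac{1}{1571230} = - \frac{1305277}{1571230}$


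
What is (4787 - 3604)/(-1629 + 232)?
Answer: -1183/1397 ≈ -0.84681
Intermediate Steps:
(4787 - 3604)/(-1629 + 232) = 1183/(-1397) = 1183*(-1/1397) = -1183/1397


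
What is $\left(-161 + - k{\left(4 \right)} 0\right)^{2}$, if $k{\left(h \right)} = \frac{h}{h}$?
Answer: $25921$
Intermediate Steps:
$k{\left(h \right)} = 1$
$\left(-161 + - k{\left(4 \right)} 0\right)^{2} = \left(-161 + \left(-1\right) 1 \cdot 0\right)^{2} = \left(-161 - 0\right)^{2} = \left(-161 + 0\right)^{2} = \left(-161\right)^{2} = 25921$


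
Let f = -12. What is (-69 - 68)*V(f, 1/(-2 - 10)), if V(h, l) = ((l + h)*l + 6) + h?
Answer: 98503/144 ≈ 684.05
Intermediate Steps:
V(h, l) = 6 + h + l*(h + l) (V(h, l) = ((h + l)*l + 6) + h = (l*(h + l) + 6) + h = (6 + l*(h + l)) + h = 6 + h + l*(h + l))
(-69 - 68)*V(f, 1/(-2 - 10)) = (-69 - 68)*(6 - 12 + (1/(-2 - 10))² - 12/(-2 - 10)) = -137*(6 - 12 + (1/(-12))² - 12/(-12)) = -137*(6 - 12 + (-1/12)² - 12*(-1/12)) = -137*(6 - 12 + 1/144 + 1) = -137*(-719/144) = 98503/144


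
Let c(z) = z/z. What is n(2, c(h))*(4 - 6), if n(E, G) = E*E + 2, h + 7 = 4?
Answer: -12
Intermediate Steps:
h = -3 (h = -7 + 4 = -3)
c(z) = 1
n(E, G) = 2 + E² (n(E, G) = E² + 2 = 2 + E²)
n(2, c(h))*(4 - 6) = (2 + 2²)*(4 - 6) = (2 + 4)*(-2) = 6*(-2) = -12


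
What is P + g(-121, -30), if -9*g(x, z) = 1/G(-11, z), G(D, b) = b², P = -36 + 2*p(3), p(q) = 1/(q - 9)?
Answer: -294301/8100 ≈ -36.333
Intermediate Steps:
p(q) = 1/(-9 + q)
P = -109/3 (P = -36 + 2/(-9 + 3) = -36 + 2/(-6) = -36 + 2*(-⅙) = -36 - ⅓ = -109/3 ≈ -36.333)
g(x, z) = -1/(9*z²)
P + g(-121, -30) = -109/3 - ⅑/(-30)² = -109/3 - ⅑*1/900 = -109/3 - 1/8100 = -294301/8100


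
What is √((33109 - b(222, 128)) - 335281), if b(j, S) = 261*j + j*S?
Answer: 3*I*√43170 ≈ 623.32*I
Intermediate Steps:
b(j, S) = 261*j + S*j
√((33109 - b(222, 128)) - 335281) = √((33109 - 222*(261 + 128)) - 335281) = √((33109 - 222*389) - 335281) = √((33109 - 1*86358) - 335281) = √((33109 - 86358) - 335281) = √(-53249 - 335281) = √(-388530) = 3*I*√43170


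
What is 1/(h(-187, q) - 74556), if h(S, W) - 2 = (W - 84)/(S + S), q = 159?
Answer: -374/27883271 ≈ -1.3413e-5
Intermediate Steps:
h(S, W) = 2 + (-84 + W)/(2*S) (h(S, W) = 2 + (W - 84)/(S + S) = 2 + (-84 + W)/((2*S)) = 2 + (-84 + W)*(1/(2*S)) = 2 + (-84 + W)/(2*S))
1/(h(-187, q) - 74556) = 1/((1/2)*(-84 + 159 + 4*(-187))/(-187) - 74556) = 1/((1/2)*(-1/187)*(-84 + 159 - 748) - 74556) = 1/((1/2)*(-1/187)*(-673) - 74556) = 1/(673/374 - 74556) = 1/(-27883271/374) = -374/27883271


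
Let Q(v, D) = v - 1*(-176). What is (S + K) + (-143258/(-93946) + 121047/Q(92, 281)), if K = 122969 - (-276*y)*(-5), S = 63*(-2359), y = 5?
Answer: -404033953369/12588764 ≈ -32095.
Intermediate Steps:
Q(v, D) = 176 + v (Q(v, D) = v + 176 = 176 + v)
S = -148617
K = 116069 (K = 122969 - (-276*5)*(-5) = 122969 - (-1380)*(-5) = 122969 - 1*6900 = 122969 - 6900 = 116069)
(S + K) + (-143258/(-93946) + 121047/Q(92, 281)) = (-148617 + 116069) + (-143258/(-93946) + 121047/(176 + 92)) = -32548 + (-143258*(-1/93946) + 121047/268) = -32548 + (71629/46973 + 121047*(1/268)) = -32548 + (71629/46973 + 121047/268) = -32548 + 5705137303/12588764 = -404033953369/12588764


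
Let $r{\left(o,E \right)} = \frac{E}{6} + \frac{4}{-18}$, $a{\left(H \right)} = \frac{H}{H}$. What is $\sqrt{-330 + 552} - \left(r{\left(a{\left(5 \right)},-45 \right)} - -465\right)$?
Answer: $- \frac{8231}{18} + \sqrt{222} \approx -442.38$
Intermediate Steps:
$a{\left(H \right)} = 1$
$r{\left(o,E \right)} = - \frac{2}{9} + \frac{E}{6}$ ($r{\left(o,E \right)} = E \frac{1}{6} + 4 \left(- \frac{1}{18}\right) = \frac{E}{6} - \frac{2}{9} = - \frac{2}{9} + \frac{E}{6}$)
$\sqrt{-330 + 552} - \left(r{\left(a{\left(5 \right)},-45 \right)} - -465\right) = \sqrt{-330 + 552} - \left(\left(- \frac{2}{9} + \frac{1}{6} \left(-45\right)\right) - -465\right) = \sqrt{222} - \left(\left(- \frac{2}{9} - \frac{15}{2}\right) + 465\right) = \sqrt{222} - \left(- \frac{139}{18} + 465\right) = \sqrt{222} - \frac{8231}{18} = - \frac{8231}{18} + \sqrt{222}$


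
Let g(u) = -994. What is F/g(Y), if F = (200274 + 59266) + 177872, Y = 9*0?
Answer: -218706/497 ≈ -440.05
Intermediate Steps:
Y = 0
F = 437412 (F = 259540 + 177872 = 437412)
F/g(Y) = 437412/(-994) = 437412*(-1/994) = -218706/497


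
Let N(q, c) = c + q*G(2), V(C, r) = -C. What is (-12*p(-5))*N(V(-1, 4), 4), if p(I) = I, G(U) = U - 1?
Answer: 300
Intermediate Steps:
G(U) = -1 + U
N(q, c) = c + q (N(q, c) = c + q*(-1 + 2) = c + q*1 = c + q)
(-12*p(-5))*N(V(-1, 4), 4) = (-12*(-5))*(4 - 1*(-1)) = 60*(4 + 1) = 60*5 = 300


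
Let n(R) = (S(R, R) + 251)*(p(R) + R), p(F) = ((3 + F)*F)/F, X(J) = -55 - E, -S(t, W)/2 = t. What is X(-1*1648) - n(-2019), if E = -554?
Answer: 17306614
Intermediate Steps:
S(t, W) = -2*t
X(J) = 499 (X(J) = -55 - 1*(-554) = -55 + 554 = 499)
p(F) = 3 + F (p(F) = (F*(3 + F))/F = 3 + F)
n(R) = (3 + 2*R)*(251 - 2*R) (n(R) = (-2*R + 251)*((3 + R) + R) = (251 - 2*R)*(3 + 2*R) = (3 + 2*R)*(251 - 2*R))
X(-1*1648) - n(-2019) = 499 - (753 - 4*(-2019)² + 496*(-2019)) = 499 - (753 - 4*4076361 - 1001424) = 499 - (753 - 16305444 - 1001424) = 499 - 1*(-17306115) = 499 + 17306115 = 17306614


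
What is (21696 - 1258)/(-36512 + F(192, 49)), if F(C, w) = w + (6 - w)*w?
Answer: -10219/19285 ≈ -0.52989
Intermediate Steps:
F(C, w) = w + w*(6 - w)
(21696 - 1258)/(-36512 + F(192, 49)) = (21696 - 1258)/(-36512 + 49*(7 - 1*49)) = 20438/(-36512 + 49*(7 - 49)) = 20438/(-36512 + 49*(-42)) = 20438/(-36512 - 2058) = 20438/(-38570) = 20438*(-1/38570) = -10219/19285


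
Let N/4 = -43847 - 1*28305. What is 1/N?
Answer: -1/288608 ≈ -3.4649e-6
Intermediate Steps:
N = -288608 (N = 4*(-43847 - 1*28305) = 4*(-43847 - 28305) = 4*(-72152) = -288608)
1/N = 1/(-288608) = -1/288608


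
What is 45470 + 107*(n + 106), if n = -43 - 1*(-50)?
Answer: 57561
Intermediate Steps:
n = 7 (n = -43 + 50 = 7)
45470 + 107*(n + 106) = 45470 + 107*(7 + 106) = 45470 + 107*113 = 45470 + 12091 = 57561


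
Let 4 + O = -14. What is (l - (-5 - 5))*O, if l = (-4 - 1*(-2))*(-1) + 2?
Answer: -252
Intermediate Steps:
O = -18 (O = -4 - 14 = -18)
l = 4 (l = (-4 + 2)*(-1) + 2 = -2*(-1) + 2 = 2 + 2 = 4)
(l - (-5 - 5))*O = (4 - (-5 - 5))*(-18) = (4 - 1*(-10))*(-18) = (4 + 10)*(-18) = 14*(-18) = -252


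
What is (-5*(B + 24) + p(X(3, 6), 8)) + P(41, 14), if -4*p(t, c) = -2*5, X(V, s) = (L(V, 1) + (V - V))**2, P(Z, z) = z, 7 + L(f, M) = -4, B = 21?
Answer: -417/2 ≈ -208.50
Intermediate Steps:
L(f, M) = -11 (L(f, M) = -7 - 4 = -11)
X(V, s) = 121 (X(V, s) = (-11 + (V - V))**2 = (-11 + 0)**2 = (-11)**2 = 121)
p(t, c) = 5/2 (p(t, c) = -(-1)*5/2 = -1/4*(-10) = 5/2)
(-5*(B + 24) + p(X(3, 6), 8)) + P(41, 14) = (-5*(21 + 24) + 5/2) + 14 = (-5*45 + 5/2) + 14 = (-225 + 5/2) + 14 = -445/2 + 14 = -417/2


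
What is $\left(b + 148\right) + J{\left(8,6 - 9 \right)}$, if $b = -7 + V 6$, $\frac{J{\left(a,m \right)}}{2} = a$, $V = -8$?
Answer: $109$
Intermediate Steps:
$J{\left(a,m \right)} = 2 a$
$b = -55$ ($b = -7 - 48 = -55$)
$\left(b + 148\right) + J{\left(8,6 - 9 \right)} = \left(-55 + 148\right) + 2 \cdot 8 = 93 + 16 = 109$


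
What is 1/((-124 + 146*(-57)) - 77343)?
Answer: -1/85789 ≈ -1.1657e-5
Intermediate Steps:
1/((-124 + 146*(-57)) - 77343) = 1/((-124 - 8322) - 77343) = 1/(-8446 - 77343) = 1/(-85789) = -1/85789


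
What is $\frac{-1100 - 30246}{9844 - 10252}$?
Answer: $\frac{15673}{204} \approx 76.828$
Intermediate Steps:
$\frac{-1100 - 30246}{9844 - 10252} = - \frac{31346}{-408} = \left(-31346\right) \left(- \frac{1}{408}\right) = \frac{15673}{204}$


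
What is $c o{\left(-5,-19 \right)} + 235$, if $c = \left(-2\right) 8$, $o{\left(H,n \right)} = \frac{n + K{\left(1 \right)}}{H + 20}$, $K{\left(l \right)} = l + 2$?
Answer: $\frac{3781}{15} \approx 252.07$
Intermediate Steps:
$K{\left(l \right)} = 2 + l$
$o{\left(H,n \right)} = \frac{3 + n}{20 + H}$ ($o{\left(H,n \right)} = \frac{n + \left(2 + 1\right)}{H + 20} = \frac{n + 3}{20 + H} = \frac{3 + n}{20 + H}$)
$c = -16$
$c o{\left(-5,-19 \right)} + 235 = - 16 \frac{3 - 19}{20 - 5} + 235 = - 16 \cdot \frac{1}{15} \left(-16\right) + 235 = \left(-16\right) \left(- \frac{16}{15}\right) + 235 = \frac{256}{15} + 235 = \frac{3781}{15}$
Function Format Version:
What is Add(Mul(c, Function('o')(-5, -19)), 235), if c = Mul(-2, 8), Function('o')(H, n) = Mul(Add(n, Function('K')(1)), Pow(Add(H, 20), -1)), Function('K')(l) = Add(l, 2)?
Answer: Rational(3781, 15) ≈ 252.07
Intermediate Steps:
Function('K')(l) = Add(2, l)
Function('o')(H, n) = Mul(Pow(Add(20, H), -1), Add(3, n)) (Function('o')(H, n) = Mul(Add(n, Add(2, 1)), Pow(Add(H, 20), -1)) = Mul(Add(n, 3), Pow(Add(20, H), -1)) = Mul(Add(3, n), Pow(Add(20, H), -1)) = Mul(Pow(Add(20, H), -1), Add(3, n)))
c = -16
Add(Mul(c, Function('o')(-5, -19)), 235) = Add(Mul(-16, Mul(Pow(Add(20, -5), -1), Add(3, -19))), 235) = Add(Mul(-16, Mul(Pow(15, -1), -16)), 235) = Add(Mul(-16, Mul(Rational(1, 15), -16)), 235) = Add(Mul(-16, Rational(-16, 15)), 235) = Add(Rational(256, 15), 235) = Rational(3781, 15)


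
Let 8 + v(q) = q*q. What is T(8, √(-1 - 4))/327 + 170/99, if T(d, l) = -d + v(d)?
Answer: 20114/10791 ≈ 1.8640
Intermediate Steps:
v(q) = -8 + q² (v(q) = -8 + q*q = -8 + q²)
T(d, l) = -8 + d² - d (T(d, l) = -d + (-8 + d²) = -8 + d² - d)
T(8, √(-1 - 4))/327 + 170/99 = (-8 + 8² - 1*8)/327 + 170/99 = (-8 + 64 - 8)*(1/327) + 170*(1/99) = 48*(1/327) + 170/99 = 16/109 + 170/99 = 20114/10791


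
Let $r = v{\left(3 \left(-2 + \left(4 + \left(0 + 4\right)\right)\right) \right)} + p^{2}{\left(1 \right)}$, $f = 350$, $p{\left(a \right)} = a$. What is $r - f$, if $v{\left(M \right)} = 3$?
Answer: $-346$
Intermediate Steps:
$r = 4$ ($r = 3 + 1^{2} = 3 + 1 = 4$)
$r - f = 4 - 350 = -346$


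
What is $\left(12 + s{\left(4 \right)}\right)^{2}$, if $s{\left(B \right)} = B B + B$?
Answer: $1024$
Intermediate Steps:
$s{\left(B \right)} = B + B^{2}$ ($s{\left(B \right)} = B^{2} + B = B + B^{2}$)
$\left(12 + s{\left(4 \right)}\right)^{2} = \left(12 + 4 \left(1 + 4\right)\right)^{2} = \left(12 + 4 \cdot 5\right)^{2} = \left(12 + 20\right)^{2} = 32^{2} = 1024$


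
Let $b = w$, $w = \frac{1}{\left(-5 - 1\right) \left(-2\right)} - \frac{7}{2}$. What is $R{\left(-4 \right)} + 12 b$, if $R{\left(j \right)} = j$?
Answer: $-45$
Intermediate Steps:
$w = - \frac{41}{12}$ ($w = \frac{1}{-6} \left(- \frac{1}{2}\right) - \frac{7}{2} = \left(- \frac{1}{6}\right) \left(- \frac{1}{2}\right) - \frac{7}{2} = \frac{1}{12} - \frac{7}{2} = - \frac{41}{12} \approx -3.4167$)
$b = - \frac{41}{12} \approx -3.4167$
$R{\left(-4 \right)} + 12 b = -4 + 12 \left(- \frac{41}{12}\right) = -4 - 41 = -45$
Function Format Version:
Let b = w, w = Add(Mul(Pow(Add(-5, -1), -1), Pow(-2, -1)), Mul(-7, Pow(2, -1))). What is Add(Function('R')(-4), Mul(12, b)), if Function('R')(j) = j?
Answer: -45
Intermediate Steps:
w = Rational(-41, 12) (w = Add(Mul(Pow(-6, -1), Rational(-1, 2)), Mul(-7, Rational(1, 2))) = Add(Mul(Rational(-1, 6), Rational(-1, 2)), Rational(-7, 2)) = Add(Rational(1, 12), Rational(-7, 2)) = Rational(-41, 12) ≈ -3.4167)
b = Rational(-41, 12) ≈ -3.4167
Add(Function('R')(-4), Mul(12, b)) = Add(-4, Mul(12, Rational(-41, 12))) = Add(-4, -41) = -45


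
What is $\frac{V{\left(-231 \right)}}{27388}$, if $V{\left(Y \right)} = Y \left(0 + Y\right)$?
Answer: $\frac{53361}{27388} \approx 1.9483$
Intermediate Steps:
$V{\left(Y \right)} = Y^{2}$ ($V{\left(Y \right)} = Y Y = Y^{2}$)
$\frac{V{\left(-231 \right)}}{27388} = \frac{\left(-231\right)^{2}}{27388} = 53361 \cdot \frac{1}{27388} = \frac{53361}{27388}$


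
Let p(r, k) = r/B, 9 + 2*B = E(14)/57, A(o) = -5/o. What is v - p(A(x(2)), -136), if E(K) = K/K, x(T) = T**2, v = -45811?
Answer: -46910749/1024 ≈ -45811.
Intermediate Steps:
E(K) = 1
B = -256/57 (B = -9/2 + (1/57)/2 = -9/2 + (1*(1/57))/2 = -9/2 + (1/2)*(1/57) = -9/2 + 1/114 = -256/57 ≈ -4.4912)
p(r, k) = -57*r/256 (p(r, k) = r/(-256/57) = r*(-57/256) = -57*r/256)
v - p(A(x(2)), -136) = -45811 - (-57)*(-5/(2**2))/256 = -45811 - (-57)*(-5/4)/256 = -45811 - (-57)*(-5*1/4)/256 = -45811 - (-57)*(-5)/(256*4) = -45811 - 1*285/1024 = -45811 - 285/1024 = -46910749/1024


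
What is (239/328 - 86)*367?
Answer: -10264623/328 ≈ -31295.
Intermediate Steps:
(239/328 - 86)*367 = -27969/328*367 = -10264623/328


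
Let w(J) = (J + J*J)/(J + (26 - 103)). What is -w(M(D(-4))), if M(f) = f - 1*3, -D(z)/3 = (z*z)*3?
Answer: 1533/16 ≈ 95.813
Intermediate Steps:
D(z) = -9*z² (D(z) = -3*z*z*3 = -3*z²*3 = -9*z²)
M(f) = -3 + f (M(f) = f - 3 = -3 + f)
w(J) = (J + J²)/(-77 + J) (w(J) = (J + J²)/(J - 77) = (J + J²)/(-77 + J))
-w(M(D(-4))) = -(-3 - 9*(-4)²)*(1 + (-3 - 9*(-4)²))/(-77 + (-3 - 9*(-4)²)) = -(-3 - 9*16)*(1 + (-3 - 9*16))/(-77 + (-3 - 9*16)) = -(-3 - 144)*(1 + (-3 - 144))/(-77 + (-3 - 144)) = -(-147)*(1 - 147)/(-77 - 147) = -(-147)*(-146)/(-224) = -(-147)*(-1)*(-146)/224 = -1*(-1533/16) = 1533/16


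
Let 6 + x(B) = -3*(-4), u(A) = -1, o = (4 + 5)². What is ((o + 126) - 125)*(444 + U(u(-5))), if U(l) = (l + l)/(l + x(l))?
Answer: 181876/5 ≈ 36375.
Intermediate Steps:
o = 81 (o = 9² = 81)
x(B) = 6 (x(B) = -6 - 3*(-4) = -6 + 12 = 6)
U(l) = 2*l/(6 + l) (U(l) = (l + l)/(l + 6) = (2*l)/(6 + l) = 2*l/(6 + l))
((o + 126) - 125)*(444 + U(u(-5))) = ((81 + 126) - 125)*(444 + 2*(-1)/(6 - 1)) = (207 - 125)*(444 + 2*(-1)/5) = 82*(444 + 2*(-1)*(⅕)) = 82*(444 - ⅖) = 82*(2218/5) = 181876/5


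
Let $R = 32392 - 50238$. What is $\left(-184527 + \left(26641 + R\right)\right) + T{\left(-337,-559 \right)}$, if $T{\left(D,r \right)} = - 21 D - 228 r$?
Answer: $-41203$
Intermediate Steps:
$T{\left(D,r \right)} = - 228 r - 21 D$
$R = -17846$ ($R = 32392 - 50238 = -17846$)
$\left(-184527 + \left(26641 + R\right)\right) + T{\left(-337,-559 \right)} = \left(-184527 + \left(26641 - 17846\right)\right) - -134529 = \left(-184527 + 8795\right) + \left(127452 + 7077\right) = -175732 + 134529 = -41203$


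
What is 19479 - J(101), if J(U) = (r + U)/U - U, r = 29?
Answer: 1977450/101 ≈ 19579.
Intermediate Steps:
J(U) = -U + (29 + U)/U (J(U) = (29 + U)/U - U = -U + (29 + U)/U)
19479 - J(101) = 19479 - (1 - 1*101 + 29/101) = 19479 - (1 - 101 + 29*(1/101)) = 19479 - (1 - 101 + 29/101) = 19479 - 1*(-10071/101) = 19479 + 10071/101 = 1977450/101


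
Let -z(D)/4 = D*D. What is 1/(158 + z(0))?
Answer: 1/158 ≈ 0.0063291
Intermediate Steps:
z(D) = -4*D² (z(D) = -4*D*D = -4*D²)
1/(158 + z(0)) = 1/(158 - 4*0²) = 1/(158 - 4*0) = 1/(158 + 0) = 1/158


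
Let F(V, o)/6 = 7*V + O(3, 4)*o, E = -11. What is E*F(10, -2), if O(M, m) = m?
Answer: -4092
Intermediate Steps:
F(V, o) = 24*o + 42*V (F(V, o) = 6*(7*V + 4*o) = 6*(4*o + 7*V) = 24*o + 42*V)
E*F(10, -2) = -11*(24*(-2) + 42*10) = -11*(-48 + 420) = -11*372 = -4092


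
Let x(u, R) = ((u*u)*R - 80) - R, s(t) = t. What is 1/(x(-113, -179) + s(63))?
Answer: -1/2285489 ≈ -4.3754e-7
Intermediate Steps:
x(u, R) = -80 - R + R*u**2 (x(u, R) = (u**2*R - 80) - R = (R*u**2 - 80) - R = (-80 + R*u**2) - R = -80 - R + R*u**2)
1/(x(-113, -179) + s(63)) = 1/((-80 - 1*(-179) - 179*(-113)**2) + 63) = 1/((-80 + 179 - 179*12769) + 63) = 1/((-80 + 179 - 2285651) + 63) = 1/(-2285552 + 63) = 1/(-2285489) = -1/2285489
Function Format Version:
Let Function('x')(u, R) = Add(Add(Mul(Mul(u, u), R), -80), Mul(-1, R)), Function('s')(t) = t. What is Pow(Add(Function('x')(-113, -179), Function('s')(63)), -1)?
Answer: Rational(-1, 2285489) ≈ -4.3754e-7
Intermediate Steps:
Function('x')(u, R) = Add(-80, Mul(-1, R), Mul(R, Pow(u, 2))) (Function('x')(u, R) = Add(Add(Mul(Pow(u, 2), R), -80), Mul(-1, R)) = Add(Add(Mul(R, Pow(u, 2)), -80), Mul(-1, R)) = Add(Add(-80, Mul(R, Pow(u, 2))), Mul(-1, R)) = Add(-80, Mul(-1, R), Mul(R, Pow(u, 2))))
Pow(Add(Function('x')(-113, -179), Function('s')(63)), -1) = Pow(Add(Add(-80, Mul(-1, -179), Mul(-179, Pow(-113, 2))), 63), -1) = Pow(Add(Add(-80, 179, Mul(-179, 12769)), 63), -1) = Pow(Add(Add(-80, 179, -2285651), 63), -1) = Pow(Add(-2285552, 63), -1) = Pow(-2285489, -1) = Rational(-1, 2285489)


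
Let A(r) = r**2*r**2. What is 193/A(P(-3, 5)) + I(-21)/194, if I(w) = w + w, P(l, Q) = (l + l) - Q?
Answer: -288740/1420177 ≈ -0.20331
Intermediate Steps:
P(l, Q) = -Q + 2*l (P(l, Q) = 2*l - Q = -Q + 2*l)
I(w) = 2*w
A(r) = r**4
193/A(P(-3, 5)) + I(-21)/194 = 193/((-1*5 + 2*(-3))**4) + (2*(-21))/194 = 193/((-5 - 6)**4) - 42*1/194 = 193/((-11)**4) - 21/97 = 193/14641 - 21/97 = -288740/1420177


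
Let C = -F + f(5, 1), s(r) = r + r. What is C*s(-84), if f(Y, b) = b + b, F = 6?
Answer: 672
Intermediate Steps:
f(Y, b) = 2*b
s(r) = 2*r
C = -4 (C = -1*6 + 2*1 = -6 + 2 = -4)
C*s(-84) = -8*(-84) = -4*(-168) = 672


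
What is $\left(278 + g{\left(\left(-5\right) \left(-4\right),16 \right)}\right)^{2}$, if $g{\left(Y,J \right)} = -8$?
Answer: $72900$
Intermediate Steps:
$\left(278 + g{\left(\left(-5\right) \left(-4\right),16 \right)}\right)^{2} = \left(278 - 8\right)^{2} = 270^{2} = 72900$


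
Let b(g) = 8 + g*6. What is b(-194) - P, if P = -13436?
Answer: 12280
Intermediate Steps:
b(g) = 8 + 6*g
b(-194) - P = (8 + 6*(-194)) - 1*(-13436) = (8 - 1164) + 13436 = -1156 + 13436 = 12280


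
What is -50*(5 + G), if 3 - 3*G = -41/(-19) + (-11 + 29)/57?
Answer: -14750/57 ≈ -258.77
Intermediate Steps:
G = 10/57 (G = 1 - (-41/(-19) + (-11 + 29)/57)/3 = 1 - (-41*(-1/19) + 18*(1/57))/3 = 1 - (41/19 + 6/19)/3 = 1 - ⅓*47/19 = 1 - 47/57 = 10/57 ≈ 0.17544)
-50*(5 + G) = -50*(5 + 10/57) = -50*295/57 = -14750/57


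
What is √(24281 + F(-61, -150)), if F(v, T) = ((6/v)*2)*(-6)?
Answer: √90353993/61 ≈ 155.83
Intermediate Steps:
F(v, T) = -72/v (F(v, T) = (12/v)*(-6) = -72/v)
√(24281 + F(-61, -150)) = √(24281 - 72/(-61)) = √(24281 - 72*(-1/61)) = √(24281 + 72/61) = √(1481213/61) = √90353993/61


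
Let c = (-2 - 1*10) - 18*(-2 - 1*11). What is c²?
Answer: 49284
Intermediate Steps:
c = 222 (c = (-2 - 10) - 18*(-2 - 11) = -12 - 18*(-13) = -12 + 234 = 222)
c² = 222² = 49284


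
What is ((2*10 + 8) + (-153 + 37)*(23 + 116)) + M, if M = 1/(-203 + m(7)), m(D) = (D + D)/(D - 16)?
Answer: -29632745/1841 ≈ -16096.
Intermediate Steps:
m(D) = 2*D/(-16 + D) (m(D) = (2*D)/(-16 + D) = 2*D/(-16 + D))
M = -9/1841 (M = 1/(-203 + 2*7/(-16 + 7)) = 1/(-203 + 2*7/(-9)) = 1/(-203 + 2*7*(-⅑)) = 1/(-203 - 14/9) = 1/(-1841/9) = -9/1841 ≈ -0.0048886)
((2*10 + 8) + (-153 + 37)*(23 + 116)) + M = ((2*10 + 8) + (-153 + 37)*(23 + 116)) - 9/1841 = ((20 + 8) - 116*139) - 9/1841 = (28 - 16124) - 9/1841 = -16096 - 9/1841 = -29632745/1841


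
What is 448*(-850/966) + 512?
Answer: 8128/69 ≈ 117.80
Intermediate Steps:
448*(-850/966) + 512 = 448*(-850*1/966) + 512 = 448*(-425/483) + 512 = -27200/69 + 512 = 8128/69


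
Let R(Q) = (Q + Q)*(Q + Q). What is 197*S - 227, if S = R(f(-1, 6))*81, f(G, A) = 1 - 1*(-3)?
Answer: 1021021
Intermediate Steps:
f(G, A) = 4 (f(G, A) = 1 + 3 = 4)
R(Q) = 4*Q**2 (R(Q) = (2*Q)*(2*Q) = 4*Q**2)
S = 5184 (S = (4*4**2)*81 = (4*16)*81 = 64*81 = 5184)
197*S - 227 = 197*5184 - 227 = 1021248 - 227 = 1021021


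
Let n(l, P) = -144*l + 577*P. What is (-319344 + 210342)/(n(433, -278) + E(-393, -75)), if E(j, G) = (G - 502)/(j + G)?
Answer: 51012936/104250167 ≈ 0.48933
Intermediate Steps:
E(j, G) = (-502 + G)/(G + j)
(-319344 + 210342)/(n(433, -278) + E(-393, -75)) = (-319344 + 210342)/((-144*433 + 577*(-278)) + (-502 - 75)/(-75 - 393)) = -109002/((-62352 - 160406) - 577/(-468)) = -109002/(-222758 - 1/468*(-577)) = -109002/(-222758 + 577/468) = -109002/(-104250167/468) = -109002*(-468/104250167) = 51012936/104250167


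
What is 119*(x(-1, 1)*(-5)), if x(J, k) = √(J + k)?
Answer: 0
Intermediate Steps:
119*(x(-1, 1)*(-5)) = 119*(√(-1 + 1)*(-5)) = 119*(√0*(-5)) = 119*(0*(-5)) = 119*0 = 0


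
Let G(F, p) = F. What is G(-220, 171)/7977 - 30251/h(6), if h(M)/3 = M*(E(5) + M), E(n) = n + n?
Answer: -80458529/765792 ≈ -105.07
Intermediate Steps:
E(n) = 2*n
h(M) = 3*M*(10 + M) (h(M) = 3*(M*(2*5 + M)) = 3*(M*(10 + M)) = 3*M*(10 + M))
G(-220, 171)/7977 - 30251/h(6) = -220/7977 - 30251*1/(18*(10 + 6)) = -220*1/7977 - 30251/(3*6*16) = -220/7977 - 30251/288 = -80458529/765792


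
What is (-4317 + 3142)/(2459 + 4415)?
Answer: -1175/6874 ≈ -0.17093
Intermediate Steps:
(-4317 + 3142)/(2459 + 4415) = -1175/6874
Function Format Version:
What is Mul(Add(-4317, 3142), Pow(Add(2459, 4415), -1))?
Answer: Rational(-1175, 6874) ≈ -0.17093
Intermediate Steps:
Mul(Add(-4317, 3142), Pow(Add(2459, 4415), -1)) = Mul(-1175, Pow(6874, -1)) = Mul(-1175, Rational(1, 6874)) = Rational(-1175, 6874)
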